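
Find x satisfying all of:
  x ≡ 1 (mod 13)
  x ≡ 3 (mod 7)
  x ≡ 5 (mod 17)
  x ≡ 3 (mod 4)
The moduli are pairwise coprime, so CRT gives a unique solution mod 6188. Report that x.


Product of moduli M = 13 · 7 · 17 · 4 = 6188.
Merge one congruence at a time:
  Start: x ≡ 1 (mod 13).
  Combine with x ≡ 3 (mod 7); new modulus lcm = 91.
    Write x = 1 + 13·t and substitute into x ≡ 3 (mod 7): 13·t ≡ 3 − 1 = 2 (mod 7).
    Reduce coefficients mod 7: 6·t ≡ 2 (mod 7).
    The inverse of 6 mod 7 is 6 (since 6·6 = 36 = 5·7 + 1), so t ≡ 6·2 = 12 ≡ 5 (mod 7).
    Then x = 1 + 13·5 = 66, valid modulo lcm(13, 7) = 91: x ≡ 66 (mod 91).
  Combine with x ≡ 5 (mod 17); new modulus lcm = 1547.
    Write x = 66 + 91·t and substitute into x ≡ 5 (mod 17): 91·t ≡ 5 − 66 = -61 (mod 17).
    Reduce coefficients mod 17: 6·t ≡ 7 (mod 17).
    The inverse of 6 mod 17 is 3 (since 6·3 = 18 = 1·17 + 1), so t ≡ 3·7 = 21 ≡ 4 (mod 17).
    Then x = 66 + 91·4 = 430, valid modulo lcm(91, 17) = 1547: x ≡ 430 (mod 1547).
  Combine with x ≡ 3 (mod 4); new modulus lcm = 6188.
    Write x = 430 + 1547·t and substitute into x ≡ 3 (mod 4): 1547·t ≡ 3 − 430 = -427 (mod 4).
    Reduce coefficients mod 4: 3·t ≡ 1 (mod 4).
    The inverse of 3 mod 4 is 3 (since 3·3 = 9 = 2·4 + 1), so t ≡ 3·1 = 3 ≡ 3 (mod 4).
    Then x = 430 + 1547·3 = 5071, valid modulo lcm(1547, 4) = 6188: x ≡ 5071 (mod 6188).
Verify against each original: 5071 mod 13 = 1, 5071 mod 7 = 3, 5071 mod 17 = 5, 5071 mod 4 = 3.

x ≡ 5071 (mod 6188).


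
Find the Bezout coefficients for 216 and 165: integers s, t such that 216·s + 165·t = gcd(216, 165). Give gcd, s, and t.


Euclidean algorithm on (216, 165) — divide until remainder is 0:
  216 = 1 · 165 + 51
  165 = 3 · 51 + 12
  51 = 4 · 12 + 3
  12 = 4 · 3 + 0
gcd(216, 165) = 3.
Track Bezout coefficients alongside the remainders: start with r₀ = 216 = a·1 + b·0 (s = 1, t = 0) and r₁ = 165 = a·0 + b·1 (s = 0, t = 1); each new remainder r_{k+1} = r_{k-1} − q_k·r_k inherits s_{k+1} = s_{k-1} − q_k·s_k, t_{k+1} = t_{k-1} − q_k·t_k, so r_k = a·s_k + b·t_k at every step:
  q = 1: r = 51, s = 1 − 1·0 = 1, t = 0 − 1·1 = -1  (check: 216·1 + 165·(-1) = 51)
  q = 3: r = 12, s = 0 − 3·1 = -3, t = 1 − 3·(-1) = 4  (check: 216·(-3) + 165·4 = 12)
  q = 4: r = 3, s = 1 − 4·(-3) = 13, t = -1 − 4·4 = -17  (check: 216·13 + 165·(-17) = 3)
The row with r = 3 (the gcd) gives the Bezout coefficients s = 13, t = -17.
Result: 216 · (13) + 165 · (-17) = 3.

gcd(216, 165) = 3; s = 13, t = -17 (check: 216·13 + 165·(-17) = 3).


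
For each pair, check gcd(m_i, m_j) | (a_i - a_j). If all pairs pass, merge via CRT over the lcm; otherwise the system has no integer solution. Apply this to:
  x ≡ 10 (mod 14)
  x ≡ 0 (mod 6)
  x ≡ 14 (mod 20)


Moduli 14, 6, 20 are not pairwise coprime, so CRT works modulo lcm(m_i) when all pairwise compatibility conditions hold.
Pairwise compatibility: gcd(m_i, m_j) must divide a_i - a_j for every pair.
Merge one congruence at a time:
  Start: x ≡ 10 (mod 14).
  Combine with x ≡ 0 (mod 6): gcd(14, 6) = 2; 0 - 10 = -10, which IS divisible by 2, so compatible.
    Write x = 10 + 14·t and substitute into x ≡ 0 (mod 6): 14·t ≡ 0 − 10 = -10 (mod 6).
    Divide the congruence (and modulus) by g = 2: 7·t ≡ -5 (mod 3).
    Reduce coefficients mod 3: 1·t ≡ 1 (mod 3).
    So t ≡ 1 (mod 3).
    Then x = 10 + 14·1 = 24, valid modulo lcm(14, 6) = 42: x ≡ 24 (mod 42).
  Combine with x ≡ 14 (mod 20): gcd(42, 20) = 2; 14 - 24 = -10, which IS divisible by 2, so compatible.
    Write x = 24 + 42·t and substitute into x ≡ 14 (mod 20): 42·t ≡ 14 − 24 = -10 (mod 20).
    Divide the congruence (and modulus) by g = 2: 21·t ≡ -5 (mod 10).
    Reduce coefficients mod 10: 1·t ≡ 5 (mod 10).
    So t ≡ 5 (mod 10).
    Then x = 24 + 42·5 = 234, valid modulo lcm(42, 20) = 420: x ≡ 234 (mod 420).
Verify: 234 mod 14 = 10, 234 mod 6 = 0, 234 mod 20 = 14.

x ≡ 234 (mod 420).


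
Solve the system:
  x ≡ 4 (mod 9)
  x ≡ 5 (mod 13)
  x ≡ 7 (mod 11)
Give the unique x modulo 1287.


Moduli 9, 13, 11 are pairwise coprime; by CRT there is a unique solution modulo M = 9 · 13 · 11 = 1287.
Solve pairwise, accumulating the modulus:
  Start with x ≡ 4 (mod 9).
  Combine with x ≡ 5 (mod 13): since gcd(9, 13) = 1, we get a unique residue mod 117.
    Write x = 4 + 9·t and substitute into x ≡ 5 (mod 13): 9·t ≡ 5 − 4 = 1 (mod 13).
    The inverse of 9 mod 13 is 3 (since 9·3 = 27 = 2·13 + 1), so t ≡ 3·1 = 3 ≡ 3 (mod 13).
    Then x = 4 + 9·3 = 31, valid modulo lcm(9, 13) = 117: x ≡ 31 (mod 117).
  Combine with x ≡ 7 (mod 11): since gcd(117, 11) = 1, we get a unique residue mod 1287.
    Write x = 31 + 117·t and substitute into x ≡ 7 (mod 11): 117·t ≡ 7 − 31 = -24 (mod 11).
    Reduce coefficients mod 11: 7·t ≡ 9 (mod 11).
    The inverse of 7 mod 11 is 8 (since 7·8 = 56 = 5·11 + 1), so t ≡ 8·9 = 72 ≡ 6 (mod 11).
    Then x = 31 + 117·6 = 733, valid modulo lcm(117, 11) = 1287: x ≡ 733 (mod 1287).
Verify: 733 mod 9 = 4 ✓, 733 mod 13 = 5 ✓, 733 mod 11 = 7 ✓.

x ≡ 733 (mod 1287).


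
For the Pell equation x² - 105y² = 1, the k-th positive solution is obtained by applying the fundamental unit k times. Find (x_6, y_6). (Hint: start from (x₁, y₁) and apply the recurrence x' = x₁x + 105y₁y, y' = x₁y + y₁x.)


Step 1: Find the fundamental solution (x₁, y₁) of x² - 105y² = 1.
  Expand √105 as a continued fraction. a₀ = ⌊√105⌋ = 10; iterate m_{k+1} = d_k·a_k − m_k, d_{k+1} = (105 − m_{k+1}²)/d_k, a_{k+1} = ⌊(a₀ + m_{k+1})/d_{k+1}⌋ (starting m₀ = 0, d₀ = 1), with convergents p_k = a_k·p_{k-1} + p_{k-2}, q_k = a_k·q_{k-1} + q_{k-2} (p₋₁ = 1, q₋₁ = 0):
  k = 0: a₀ = 10; p₀/q₀ = 10/1; p₀² − 105·q₀² = 100 − 105 = -5.
  k = 1: m = 10, d = 5, a = ⌊(10 + 10)/5⌋ = 4; p/q = (4·10 + 1)/(4·1 + 0) = 41/4; p² − 105·q² = 1681 − 1680 = 1.
  The first convergent with p² − 105·q² = 1 gives the fundamental solution (x₁, y₁) = (41, 4).
Step 2: Apply the recurrence (x_{n+1}, y_{n+1}) = (x₁x_n + 105y₁y_n, x₁y_n + y₁x_n) repeatedly.
  From (x_1, y_1) = (41, 4): x_2 = 41·41 + 105·4·4 = 3361; y_2 = 41·4 + 4·41 = 328.
  From (x_2, y_2) = (3361, 328): x_3 = 41·3361 + 105·4·328 = 275561; y_3 = 41·328 + 4·3361 = 26892.
  From (x_3, y_3) = (275561, 26892): x_4 = 41·275561 + 105·4·26892 = 22592641; y_4 = 41·26892 + 4·275561 = 2204816.
  From (x_4, y_4) = (22592641, 2204816): x_5 = 41·22592641 + 105·4·2204816 = 1852321001; y_5 = 41·2204816 + 4·22592641 = 180768020.
  From (x_5, y_5) = (1852321001, 180768020): x_6 = 41·1852321001 + 105·4·180768020 = 151867729441; y_6 = 41·180768020 + 4·1852321001 = 14820772824.
Step 3: Verify x_6² - 105·y_6² = 23063807245564778172481 - 23063807245564778172480 = 1 (should be 1). ✓

(x_1, y_1) = (41, 4); (x_6, y_6) = (151867729441, 14820772824).


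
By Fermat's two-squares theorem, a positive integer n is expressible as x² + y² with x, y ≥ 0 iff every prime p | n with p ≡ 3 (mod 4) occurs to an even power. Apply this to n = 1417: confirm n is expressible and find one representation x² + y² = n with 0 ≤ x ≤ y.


Step 1: Factor n = 1417 = 13 · 109.
Step 2: Check the mod-4 condition on each prime factor: 13 ≡ 1 (mod 4), exponent 1; 109 ≡ 1 (mod 4), exponent 1.
All primes ≡ 3 (mod 4) appear to even exponent (or don't appear), so by the two-squares theorem n IS expressible as a sum of two squares.
Step 3: Build a representation. Here n = 13 · 109 is a product of primes ≡ 1 (mod 4). Each prime p ≡ 1 (mod 4) is itself a sum of two squares; find a² by testing p − a² for a perfect square:
  13: 13 − 1² = 12, 13 − 2² = 9 = 3² ⇒ 13 = 2² + 3².
  109: 109 − 1² = 108, 109 − 2² = 105, 109 − 3² = 100 = 10² ⇒ 109 = 3² + 10².
  Combine using the Brahmagupta–Fibonacci identity (a² + b²)(c² + d²) = (ac − bd)² + (ad + bc)² = (ac + bd)² + (ad − bc)²:
  13 · 109 = 1417: from (2² + 3²)(3² + 10²), take (2·3 − 3·10, 2·10 + 3·3) = (6 − 30, 20 + 9) = (-24, 29); dropping signs (only squares matter) gives (24, 29); check 24² + 29² = 576 + 841 = 1417 ✓.
Step 4: Order so x ≤ y and verify: 24² + 29² = 576 + 841 = 1417 = n. ✓

n = 1417 = 24² + 29² (one valid representation with x ≤ y).


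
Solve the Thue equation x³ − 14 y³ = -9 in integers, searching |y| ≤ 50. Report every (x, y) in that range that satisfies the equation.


The equation is x³ - 14y³ = -9. For fixed y, x³ = 14·y³ − 9, so a solution requires the RHS to be a perfect cube.
Strategy: iterate y from -50 to 50, compute RHS = 14·y³ − 9, and check whether it is a (positive or negative) perfect cube.
Check small values of y:
  y = 0: RHS = -9 is not a perfect cube.
  y = 1: RHS = 5 is not a perfect cube.
  y = -1: RHS = -23 is not a perfect cube.
  y = 2: RHS = 103 is not a perfect cube.
  y = -2: RHS = -121 is not a perfect cube.
  y = 3: RHS = 369 is not a perfect cube.
  y = -3: RHS = -387 is not a perfect cube.
Continuing the search up to |y| = 50 finds no solutions either.
No (x, y) in the scanned range satisfies the equation.

No integer solutions with |y| ≤ 50.


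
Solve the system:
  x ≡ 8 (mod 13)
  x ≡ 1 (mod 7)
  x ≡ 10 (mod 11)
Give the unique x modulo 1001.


Moduli 13, 7, 11 are pairwise coprime; by CRT there is a unique solution modulo M = 13 · 7 · 11 = 1001.
Solve pairwise, accumulating the modulus:
  Start with x ≡ 8 (mod 13).
  Combine with x ≡ 1 (mod 7): since gcd(13, 7) = 1, we get a unique residue mod 91.
    Write x = 8 + 13·t and substitute into x ≡ 1 (mod 7): 13·t ≡ 1 − 8 = -7 (mod 7).
    Reduce coefficients mod 7: 6·t ≡ 0 (mod 7).
    The inverse of 6 mod 7 is 6 (since 6·6 = 36 = 5·7 + 1), so t ≡ 6·0 = 0 ≡ 0 (mod 7).
    Then x = 8 + 13·0 = 8, valid modulo lcm(13, 7) = 91: x ≡ 8 (mod 91).
  Combine with x ≡ 10 (mod 11): since gcd(91, 11) = 1, we get a unique residue mod 1001.
    Write x = 8 + 91·t and substitute into x ≡ 10 (mod 11): 91·t ≡ 10 − 8 = 2 (mod 11).
    Reduce coefficients mod 11: 3·t ≡ 2 (mod 11).
    The inverse of 3 mod 11 is 4 (since 3·4 = 12 = 1·11 + 1), so t ≡ 4·2 = 8 ≡ 8 (mod 11).
    Then x = 8 + 91·8 = 736, valid modulo lcm(91, 11) = 1001: x ≡ 736 (mod 1001).
Verify: 736 mod 13 = 8 ✓, 736 mod 7 = 1 ✓, 736 mod 11 = 10 ✓.

x ≡ 736 (mod 1001).


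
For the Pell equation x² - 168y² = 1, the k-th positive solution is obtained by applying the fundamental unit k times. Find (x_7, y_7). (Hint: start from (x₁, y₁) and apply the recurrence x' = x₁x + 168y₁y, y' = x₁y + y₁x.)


Step 1: Find the fundamental solution (x₁, y₁) of x² - 168y² = 1.
  Expand √168 as a continued fraction. a₀ = ⌊√168⌋ = 12; iterate m_{k+1} = d_k·a_k − m_k, d_{k+1} = (168 − m_{k+1}²)/d_k, a_{k+1} = ⌊(a₀ + m_{k+1})/d_{k+1}⌋ (starting m₀ = 0, d₀ = 1), with convergents p_k = a_k·p_{k-1} + p_{k-2}, q_k = a_k·q_{k-1} + q_{k-2} (p₋₁ = 1, q₋₁ = 0):
  k = 0: a₀ = 12; p₀/q₀ = 12/1; p₀² − 168·q₀² = 144 − 168 = -24.
  k = 1: m = 12, d = 24, a = ⌊(12 + 12)/24⌋ = 1; p/q = (1·12 + 1)/(1·1 + 0) = 13/1; p² − 168·q² = 169 − 168 = 1.
  The first convergent with p² − 168·q² = 1 gives the fundamental solution (x₁, y₁) = (13, 1).
Step 2: Apply the recurrence (x_{n+1}, y_{n+1}) = (x₁x_n + 168y₁y_n, x₁y_n + y₁x_n) repeatedly.
  From (x_1, y_1) = (13, 1): x_2 = 13·13 + 168·1·1 = 337; y_2 = 13·1 + 1·13 = 26.
  From (x_2, y_2) = (337, 26): x_3 = 13·337 + 168·1·26 = 8749; y_3 = 13·26 + 1·337 = 675.
  From (x_3, y_3) = (8749, 675): x_4 = 13·8749 + 168·1·675 = 227137; y_4 = 13·675 + 1·8749 = 17524.
  From (x_4, y_4) = (227137, 17524): x_5 = 13·227137 + 168·1·17524 = 5896813; y_5 = 13·17524 + 1·227137 = 454949.
  From (x_5, y_5) = (5896813, 454949): x_6 = 13·5896813 + 168·1·454949 = 153090001; y_6 = 13·454949 + 1·5896813 = 11811150.
  From (x_6, y_6) = (153090001, 11811150): x_7 = 13·153090001 + 168·1·11811150 = 3974443213; y_7 = 13·11811150 + 1·153090001 = 306634951.
Step 3: Verify x_7² - 168·y_7² = 15796198853361763369 - 15796198853361763368 = 1 (should be 1). ✓

(x_1, y_1) = (13, 1); (x_7, y_7) = (3974443213, 306634951).


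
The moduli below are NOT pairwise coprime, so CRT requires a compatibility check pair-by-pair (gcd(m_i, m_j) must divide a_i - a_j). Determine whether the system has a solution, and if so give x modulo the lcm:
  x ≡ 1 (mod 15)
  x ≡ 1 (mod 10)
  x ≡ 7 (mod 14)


Moduli 15, 10, 14 are not pairwise coprime, so CRT works modulo lcm(m_i) when all pairwise compatibility conditions hold.
Pairwise compatibility: gcd(m_i, m_j) must divide a_i - a_j for every pair.
Merge one congruence at a time:
  Start: x ≡ 1 (mod 15).
  Combine with x ≡ 1 (mod 10): gcd(15, 10) = 5; 1 - 1 = 0, which IS divisible by 5, so compatible.
    Write x = 1 + 15·t and substitute into x ≡ 1 (mod 10): 15·t ≡ 1 − 1 = 0 (mod 10).
    Divide the congruence (and modulus) by g = 5: 3·t ≡ 0 (mod 2).
    Reduce coefficients mod 2: 1·t ≡ 0 (mod 2).
    So t ≡ 0 (mod 2).
    Then x = 1 + 15·0 = 1, valid modulo lcm(15, 10) = 30: x ≡ 1 (mod 30).
  Combine with x ≡ 7 (mod 14): gcd(30, 14) = 2; 7 - 1 = 6, which IS divisible by 2, so compatible.
    Write x = 1 + 30·t and substitute into x ≡ 7 (mod 14): 30·t ≡ 7 − 1 = 6 (mod 14).
    Divide the congruence (and modulus) by g = 2: 15·t ≡ 3 (mod 7).
    Reduce coefficients mod 7: 1·t ≡ 3 (mod 7).
    So t ≡ 3 (mod 7).
    Then x = 1 + 30·3 = 91, valid modulo lcm(30, 14) = 210: x ≡ 91 (mod 210).
Verify: 91 mod 15 = 1, 91 mod 10 = 1, 91 mod 14 = 7.

x ≡ 91 (mod 210).


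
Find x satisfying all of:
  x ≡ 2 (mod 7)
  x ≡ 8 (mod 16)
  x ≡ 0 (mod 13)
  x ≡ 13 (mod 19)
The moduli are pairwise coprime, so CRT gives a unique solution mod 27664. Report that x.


Product of moduli M = 7 · 16 · 13 · 19 = 27664.
Merge one congruence at a time:
  Start: x ≡ 2 (mod 7).
  Combine with x ≡ 8 (mod 16); new modulus lcm = 112.
    Write x = 2 + 7·t and substitute into x ≡ 8 (mod 16): 7·t ≡ 8 − 2 = 6 (mod 16).
    The inverse of 7 mod 16 is 7 (since 7·7 = 49 = 3·16 + 1), so t ≡ 7·6 = 42 ≡ 10 (mod 16).
    Then x = 2 + 7·10 = 72, valid modulo lcm(7, 16) = 112: x ≡ 72 (mod 112).
  Combine with x ≡ 0 (mod 13); new modulus lcm = 1456.
    Write x = 72 + 112·t and substitute into x ≡ 0 (mod 13): 112·t ≡ 0 − 72 = -72 (mod 13).
    Reduce coefficients mod 13: 8·t ≡ 6 (mod 13).
    The inverse of 8 mod 13 is 5 (since 8·5 = 40 = 3·13 + 1), so t ≡ 5·6 = 30 ≡ 4 (mod 13).
    Then x = 72 + 112·4 = 520, valid modulo lcm(112, 13) = 1456: x ≡ 520 (mod 1456).
  Combine with x ≡ 13 (mod 19); new modulus lcm = 27664.
    Write x = 520 + 1456·t and substitute into x ≡ 13 (mod 19): 1456·t ≡ 13 − 520 = -507 (mod 19).
    Reduce coefficients mod 19: 12·t ≡ 6 (mod 19).
    The inverse of 12 mod 19 is 8 (since 12·8 = 96 = 5·19 + 1), so t ≡ 8·6 = 48 ≡ 10 (mod 19).
    Then x = 520 + 1456·10 = 15080, valid modulo lcm(1456, 19) = 27664: x ≡ 15080 (mod 27664).
Verify against each original: 15080 mod 7 = 2, 15080 mod 16 = 8, 15080 mod 13 = 0, 15080 mod 19 = 13.

x ≡ 15080 (mod 27664).


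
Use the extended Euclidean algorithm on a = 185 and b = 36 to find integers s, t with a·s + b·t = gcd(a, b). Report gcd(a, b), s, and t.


Euclidean algorithm on (185, 36) — divide until remainder is 0:
  185 = 5 · 36 + 5
  36 = 7 · 5 + 1
  5 = 5 · 1 + 0
gcd(185, 36) = 1.
Track Bezout coefficients alongside the remainders: start with r₀ = 185 = a·1 + b·0 (s = 1, t = 0) and r₁ = 36 = a·0 + b·1 (s = 0, t = 1); each new remainder r_{k+1} = r_{k-1} − q_k·r_k inherits s_{k+1} = s_{k-1} − q_k·s_k, t_{k+1} = t_{k-1} − q_k·t_k, so r_k = a·s_k + b·t_k at every step:
  q = 5: r = 5, s = 1 − 5·0 = 1, t = 0 − 5·1 = -5  (check: 185·1 + 36·(-5) = 5)
  q = 7: r = 1, s = 0 − 7·1 = -7, t = 1 − 7·(-5) = 36  (check: 185·(-7) + 36·36 = 1)
The row with r = 1 (the gcd) gives the Bezout coefficients s = -7, t = 36.
Result: 185 · (-7) + 36 · (36) = 1.

gcd(185, 36) = 1; s = -7, t = 36 (check: 185·(-7) + 36·36 = 1).


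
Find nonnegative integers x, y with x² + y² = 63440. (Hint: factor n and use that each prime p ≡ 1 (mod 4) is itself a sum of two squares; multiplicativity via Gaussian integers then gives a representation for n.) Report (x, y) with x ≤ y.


Step 1: Factor n = 63440 = 2^4 · 5 · 13 · 61.
Step 2: Check the mod-4 condition on each prime factor: 2 = 2 (special); 5 ≡ 1 (mod 4), exponent 1; 13 ≡ 1 (mod 4), exponent 1; 61 ≡ 1 (mod 4), exponent 1.
All primes ≡ 3 (mod 4) appear to even exponent (or don't appear), so by the two-squares theorem n IS expressible as a sum of two squares.
Step 3: Build a representation. Group n = k² · m with k = 4 and m = 5 · 13 · 61 = 3965 (a product of primes ≡ 1 (mod 4)); a representation of m scales to one of n via (k·x)² + (k·y)² = k²(x² + y²). Each prime p ≡ 1 (mod 4) is itself a sum of two squares; find a² by testing p − a² for a perfect square:
  5: 5 − 1² = 4 = 2² ⇒ 5 = 1² + 2².
  13: 13 − 1² = 12, 13 − 2² = 9 = 3² ⇒ 13 = 2² + 3².
  61: 61 − 1² = 60, 61 − 2² = 57, 61 − 3² = 52, 61 − 4² = 45, 61 − 5² = 36 = 6² ⇒ 61 = 5² + 6².
  Combine using the Brahmagupta–Fibonacci identity (a² + b²)(c² + d²) = (ac − bd)² + (ad + bc)² = (ac + bd)² + (ad − bc)²:
  5 · 13 = 65: from (1² + 2²)(2² + 3²), take (1·2 − 2·3, 1·3 + 2·2) = (2 − 6, 3 + 4) = (-4, 7); dropping signs (only squares matter) gives (4, 7); check 4² + 7² = 16 + 49 = 65 ✓.
  65 · 61 = 3965: from (4² + 7²)(5² + 6²), take (4·5 − 7·6, 4·6 + 7·5) = (20 − 42, 24 + 35) = (-22, 59); dropping signs (only squares matter) gives (22, 59); check 22² + 59² = 484 + 3481 = 3965 ✓.
  Scale by k = 4: (4·22, 4·59) = (88, 236).
Step 4: Order so x ≤ y and verify: 88² + 236² = 7744 + 55696 = 63440 = n. ✓

n = 63440 = 88² + 236² (one valid representation with x ≤ y).


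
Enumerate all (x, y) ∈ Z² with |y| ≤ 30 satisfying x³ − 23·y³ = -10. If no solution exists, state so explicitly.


The equation is x³ - 23y³ = -10. For fixed y, x³ = 23·y³ − 10, so a solution requires the RHS to be a perfect cube.
Strategy: iterate y from -30 to 30, compute RHS = 23·y³ − 10, and check whether it is a (positive or negative) perfect cube.
Check small values of y:
  y = 0: RHS = -10 is not a perfect cube.
  y = 1: RHS = 13 is not a perfect cube.
  y = -1: RHS = -33 is not a perfect cube.
  y = 2: RHS = 174 is not a perfect cube.
  y = -2: RHS = -194 is not a perfect cube.
  y = 3: RHS = 611 is not a perfect cube.
  y = -3: RHS = -631 is not a perfect cube.
Continuing the search up to |y| = 30 finds no solutions either.
No (x, y) in the scanned range satisfies the equation.

No integer solutions with |y| ≤ 30.


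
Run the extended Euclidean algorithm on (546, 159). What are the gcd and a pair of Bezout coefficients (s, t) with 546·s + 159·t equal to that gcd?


Euclidean algorithm on (546, 159) — divide until remainder is 0:
  546 = 3 · 159 + 69
  159 = 2 · 69 + 21
  69 = 3 · 21 + 6
  21 = 3 · 6 + 3
  6 = 2 · 3 + 0
gcd(546, 159) = 3.
Track Bezout coefficients alongside the remainders: start with r₀ = 546 = a·1 + b·0 (s = 1, t = 0) and r₁ = 159 = a·0 + b·1 (s = 0, t = 1); each new remainder r_{k+1} = r_{k-1} − q_k·r_k inherits s_{k+1} = s_{k-1} − q_k·s_k, t_{k+1} = t_{k-1} − q_k·t_k, so r_k = a·s_k + b·t_k at every step:
  q = 3: r = 69, s = 1 − 3·0 = 1, t = 0 − 3·1 = -3  (check: 546·1 + 159·(-3) = 69)
  q = 2: r = 21, s = 0 − 2·1 = -2, t = 1 − 2·(-3) = 7  (check: 546·(-2) + 159·7 = 21)
  q = 3: r = 6, s = 1 − 3·(-2) = 7, t = -3 − 3·7 = -24  (check: 546·7 + 159·(-24) = 6)
  q = 3: r = 3, s = -2 − 3·7 = -23, t = 7 − 3·(-24) = 79  (check: 546·(-23) + 159·79 = 3)
The row with r = 3 (the gcd) gives the Bezout coefficients s = -23, t = 79.
Result: 546 · (-23) + 159 · (79) = 3.

gcd(546, 159) = 3; s = -23, t = 79 (check: 546·(-23) + 159·79 = 3).


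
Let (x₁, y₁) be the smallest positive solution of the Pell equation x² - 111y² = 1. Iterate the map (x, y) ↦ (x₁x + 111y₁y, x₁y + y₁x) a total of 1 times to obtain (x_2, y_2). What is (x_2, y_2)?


Step 1: Find the fundamental solution (x₁, y₁) of x² - 111y² = 1.
  Expand √111 as a continued fraction. a₀ = ⌊√111⌋ = 10; iterate m_{k+1} = d_k·a_k − m_k, d_{k+1} = (111 − m_{k+1}²)/d_k, a_{k+1} = ⌊(a₀ + m_{k+1})/d_{k+1}⌋ (starting m₀ = 0, d₀ = 1), with convergents p_k = a_k·p_{k-1} + p_{k-2}, q_k = a_k·q_{k-1} + q_{k-2} (p₋₁ = 1, q₋₁ = 0):
  k = 0: a₀ = 10; p₀/q₀ = 10/1; p₀² − 111·q₀² = 100 − 111 = -11.
  k = 1: m = 10, d = 11, a = ⌊(10 + 10)/11⌋ = 1; p/q = (1·10 + 1)/(1·1 + 0) = 11/1; p² − 111·q² = 121 − 111 = 10.
  k = 2: m = 1, d = 10, a = ⌊(10 + 1)/10⌋ = 1; p/q = (1·11 + 10)/(1·1 + 1) = 21/2; p² − 111·q² = 441 − 444 = -3.
  k = 3: m = 9, d = 3, a = ⌊(10 + 9)/3⌋ = 6; p/q = (6·21 + 11)/(6·2 + 1) = 137/13; p² − 111·q² = 18769 − 18759 = 10.
  k = 4: m = 9, d = 10, a = ⌊(10 + 9)/10⌋ = 1; p/q = (1·137 + 21)/(1·13 + 2) = 158/15; p² − 111·q² = 24964 − 24975 = -11.
  k = 5: m = 1, d = 11, a = ⌊(10 + 1)/11⌋ = 1; p/q = (1·158 + 137)/(1·15 + 13) = 295/28; p² − 111·q² = 87025 − 87024 = 1.
  The first convergent with p² − 111·q² = 1 gives the fundamental solution (x₁, y₁) = (295, 28).
Step 2: Apply the recurrence (x_{n+1}, y_{n+1}) = (x₁x_n + 111y₁y_n, x₁y_n + y₁x_n) repeatedly.
  From (x_1, y_1) = (295, 28): x_2 = 295·295 + 111·28·28 = 174049; y_2 = 295·28 + 28·295 = 16520.
Step 3: Verify x_2² - 111·y_2² = 30293054401 - 30293054400 = 1 (should be 1). ✓

(x_1, y_1) = (295, 28); (x_2, y_2) = (174049, 16520).


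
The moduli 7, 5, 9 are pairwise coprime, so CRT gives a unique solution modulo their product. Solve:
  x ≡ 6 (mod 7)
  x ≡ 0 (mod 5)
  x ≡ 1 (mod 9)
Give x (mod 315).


Moduli 7, 5, 9 are pairwise coprime; by CRT there is a unique solution modulo M = 7 · 5 · 9 = 315.
Solve pairwise, accumulating the modulus:
  Start with x ≡ 6 (mod 7).
  Combine with x ≡ 0 (mod 5): since gcd(7, 5) = 1, we get a unique residue mod 35.
    Write x = 6 + 7·t and substitute into x ≡ 0 (mod 5): 7·t ≡ 0 − 6 = -6 (mod 5).
    Reduce coefficients mod 5: 2·t ≡ 4 (mod 5).
    The inverse of 2 mod 5 is 3 (since 2·3 = 6 = 1·5 + 1), so t ≡ 3·4 = 12 ≡ 2 (mod 5).
    Then x = 6 + 7·2 = 20, valid modulo lcm(7, 5) = 35: x ≡ 20 (mod 35).
  Combine with x ≡ 1 (mod 9): since gcd(35, 9) = 1, we get a unique residue mod 315.
    Write x = 20 + 35·t and substitute into x ≡ 1 (mod 9): 35·t ≡ 1 − 20 = -19 (mod 9).
    Reduce coefficients mod 9: 8·t ≡ 8 (mod 9).
    The inverse of 8 mod 9 is 8 (since 8·8 = 64 = 7·9 + 1), so t ≡ 8·8 = 64 ≡ 1 (mod 9).
    Then x = 20 + 35·1 = 55, valid modulo lcm(35, 9) = 315: x ≡ 55 (mod 315).
Verify: 55 mod 7 = 6 ✓, 55 mod 5 = 0 ✓, 55 mod 9 = 1 ✓.

x ≡ 55 (mod 315).


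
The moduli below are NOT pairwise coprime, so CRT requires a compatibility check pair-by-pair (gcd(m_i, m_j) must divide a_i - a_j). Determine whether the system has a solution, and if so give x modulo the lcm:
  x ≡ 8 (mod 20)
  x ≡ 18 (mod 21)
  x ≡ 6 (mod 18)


Moduli 20, 21, 18 are not pairwise coprime, so CRT works modulo lcm(m_i) when all pairwise compatibility conditions hold.
Pairwise compatibility: gcd(m_i, m_j) must divide a_i - a_j for every pair.
Merge one congruence at a time:
  Start: x ≡ 8 (mod 20).
  Combine with x ≡ 18 (mod 21): gcd(20, 21) = 1; 18 - 8 = 10, which IS divisible by 1, so compatible.
    Write x = 8 + 20·t and substitute into x ≡ 18 (mod 21): 20·t ≡ 18 − 8 = 10 (mod 21).
    The inverse of 20 mod 21 is 20 (since 20·20 = 400 = 19·21 + 1), so t ≡ 20·10 = 200 ≡ 11 (mod 21).
    Then x = 8 + 20·11 = 228, valid modulo lcm(20, 21) = 420: x ≡ 228 (mod 420).
  Combine with x ≡ 6 (mod 18): gcd(420, 18) = 6; 6 - 228 = -222, which IS divisible by 6, so compatible.
    Write x = 228 + 420·t and substitute into x ≡ 6 (mod 18): 420·t ≡ 6 − 228 = -222 (mod 18).
    Divide the congruence (and modulus) by g = 6: 70·t ≡ -37 (mod 3).
    Reduce coefficients mod 3: 1·t ≡ 2 (mod 3).
    So t ≡ 2 (mod 3).
    Then x = 228 + 420·2 = 1068, valid modulo lcm(420, 18) = 1260: x ≡ 1068 (mod 1260).
Verify: 1068 mod 20 = 8, 1068 mod 21 = 18, 1068 mod 18 = 6.

x ≡ 1068 (mod 1260).


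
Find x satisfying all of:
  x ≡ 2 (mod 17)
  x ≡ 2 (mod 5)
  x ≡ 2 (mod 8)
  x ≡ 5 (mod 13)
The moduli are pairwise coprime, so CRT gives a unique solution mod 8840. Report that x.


Product of moduli M = 17 · 5 · 8 · 13 = 8840.
Merge one congruence at a time:
  Start: x ≡ 2 (mod 17).
  Combine with x ≡ 2 (mod 5); new modulus lcm = 85.
    Write x = 2 + 17·t and substitute into x ≡ 2 (mod 5): 17·t ≡ 2 − 2 = 0 (mod 5).
    Reduce coefficients mod 5: 2·t ≡ 0 (mod 5).
    The inverse of 2 mod 5 is 3 (since 2·3 = 6 = 1·5 + 1), so t ≡ 3·0 = 0 ≡ 0 (mod 5).
    Then x = 2 + 17·0 = 2, valid modulo lcm(17, 5) = 85: x ≡ 2 (mod 85).
  Combine with x ≡ 2 (mod 8); new modulus lcm = 680.
    Write x = 2 + 85·t and substitute into x ≡ 2 (mod 8): 85·t ≡ 2 − 2 = 0 (mod 8).
    Reduce coefficients mod 8: 5·t ≡ 0 (mod 8).
    The inverse of 5 mod 8 is 5 (since 5·5 = 25 = 3·8 + 1), so t ≡ 5·0 = 0 ≡ 0 (mod 8).
    Then x = 2 + 85·0 = 2, valid modulo lcm(85, 8) = 680: x ≡ 2 (mod 680).
  Combine with x ≡ 5 (mod 13); new modulus lcm = 8840.
    Write x = 2 + 680·t and substitute into x ≡ 5 (mod 13): 680·t ≡ 5 − 2 = 3 (mod 13).
    Reduce coefficients mod 13: 4·t ≡ 3 (mod 13).
    The inverse of 4 mod 13 is 10 (since 4·10 = 40 = 3·13 + 1), so t ≡ 10·3 = 30 ≡ 4 (mod 13).
    Then x = 2 + 680·4 = 2722, valid modulo lcm(680, 13) = 8840: x ≡ 2722 (mod 8840).
Verify against each original: 2722 mod 17 = 2, 2722 mod 5 = 2, 2722 mod 8 = 2, 2722 mod 13 = 5.

x ≡ 2722 (mod 8840).


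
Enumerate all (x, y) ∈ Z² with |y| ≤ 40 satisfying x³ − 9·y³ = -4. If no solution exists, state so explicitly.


The equation is x³ - 9y³ = -4. For fixed y, x³ = 9·y³ − 4, so a solution requires the RHS to be a perfect cube.
Strategy: iterate y from -40 to 40, compute RHS = 9·y³ − 4, and check whether it is a (positive or negative) perfect cube.
Check small values of y:
  y = 0: RHS = -4 is not a perfect cube.
  y = 1: RHS = 5 is not a perfect cube.
  y = -1: RHS = -13 is not a perfect cube.
  y = 2: RHS = 68 is not a perfect cube.
  y = -2: RHS = -76 is not a perfect cube.
  y = 3: RHS = 239 is not a perfect cube.
  y = -3: RHS = -247 is not a perfect cube.
Continuing the search up to |y| = 40 finds no solutions either.
No (x, y) in the scanned range satisfies the equation.

No integer solutions with |y| ≤ 40.


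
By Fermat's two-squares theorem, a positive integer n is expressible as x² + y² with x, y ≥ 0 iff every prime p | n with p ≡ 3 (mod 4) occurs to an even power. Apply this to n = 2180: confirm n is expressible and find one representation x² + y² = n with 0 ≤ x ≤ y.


Step 1: Factor n = 2180 = 2^2 · 5 · 109.
Step 2: Check the mod-4 condition on each prime factor: 2 = 2 (special); 5 ≡ 1 (mod 4), exponent 1; 109 ≡ 1 (mod 4), exponent 1.
All primes ≡ 3 (mod 4) appear to even exponent (or don't appear), so by the two-squares theorem n IS expressible as a sum of two squares.
Step 3: Build a representation. Group n = k² · m with k = 2 and m = 5 · 109 = 545 (a product of primes ≡ 1 (mod 4)); a representation of m scales to one of n via (k·x)² + (k·y)² = k²(x² + y²). Each prime p ≡ 1 (mod 4) is itself a sum of two squares; find a² by testing p − a² for a perfect square:
  5: 5 − 1² = 4 = 2² ⇒ 5 = 1² + 2².
  109: 109 − 1² = 108, 109 − 2² = 105, 109 − 3² = 100 = 10² ⇒ 109 = 3² + 10².
  Combine using the Brahmagupta–Fibonacci identity (a² + b²)(c² + d²) = (ac − bd)² + (ad + bc)² = (ac + bd)² + (ad − bc)²:
  5 · 109 = 545: from (1² + 2²)(3² + 10²), take (1·3 − 2·10, 1·10 + 2·3) = (3 − 20, 10 + 6) = (-17, 16); dropping signs (only squares matter) gives (17, 16); check 17² + 16² = 289 + 256 = 545 ✓.
  Scale by k = 2: (2·17, 2·16) = (34, 32).
Step 4: Order so x ≤ y and verify: 32² + 34² = 1024 + 1156 = 2180 = n. ✓

n = 2180 = 32² + 34² (one valid representation with x ≤ y).


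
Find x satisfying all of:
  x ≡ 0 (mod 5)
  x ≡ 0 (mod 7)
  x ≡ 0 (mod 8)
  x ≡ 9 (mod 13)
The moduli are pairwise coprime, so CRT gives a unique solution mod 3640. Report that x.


Product of moduli M = 5 · 7 · 8 · 13 = 3640.
Merge one congruence at a time:
  Start: x ≡ 0 (mod 5).
  Combine with x ≡ 0 (mod 7); new modulus lcm = 35.
    Write x = 0 + 5·t and substitute into x ≡ 0 (mod 7): 5·t ≡ 0 − 0 = 0 (mod 7).
    The inverse of 5 mod 7 is 3 (since 5·3 = 15 = 2·7 + 1), so t ≡ 3·0 = 0 ≡ 0 (mod 7).
    Then x = 0 + 5·0 = 0, valid modulo lcm(5, 7) = 35: x ≡ 0 (mod 35).
  Combine with x ≡ 0 (mod 8); new modulus lcm = 280.
    Write x = 0 + 35·t and substitute into x ≡ 0 (mod 8): 35·t ≡ 0 − 0 = 0 (mod 8).
    Reduce coefficients mod 8: 3·t ≡ 0 (mod 8).
    The inverse of 3 mod 8 is 3 (since 3·3 = 9 = 1·8 + 1), so t ≡ 3·0 = 0 ≡ 0 (mod 8).
    Then x = 0 + 35·0 = 0, valid modulo lcm(35, 8) = 280: x ≡ 0 (mod 280).
  Combine with x ≡ 9 (mod 13); new modulus lcm = 3640.
    Write x = 0 + 280·t and substitute into x ≡ 9 (mod 13): 280·t ≡ 9 − 0 = 9 (mod 13).
    Reduce coefficients mod 13: 7·t ≡ 9 (mod 13).
    The inverse of 7 mod 13 is 2 (since 7·2 = 14 = 1·13 + 1), so t ≡ 2·9 = 18 ≡ 5 (mod 13).
    Then x = 0 + 280·5 = 1400, valid modulo lcm(280, 13) = 3640: x ≡ 1400 (mod 3640).
Verify against each original: 1400 mod 5 = 0, 1400 mod 7 = 0, 1400 mod 8 = 0, 1400 mod 13 = 9.

x ≡ 1400 (mod 3640).


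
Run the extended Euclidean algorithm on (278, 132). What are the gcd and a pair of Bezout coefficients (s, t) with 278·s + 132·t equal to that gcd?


Euclidean algorithm on (278, 132) — divide until remainder is 0:
  278 = 2 · 132 + 14
  132 = 9 · 14 + 6
  14 = 2 · 6 + 2
  6 = 3 · 2 + 0
gcd(278, 132) = 2.
Track Bezout coefficients alongside the remainders: start with r₀ = 278 = a·1 + b·0 (s = 1, t = 0) and r₁ = 132 = a·0 + b·1 (s = 0, t = 1); each new remainder r_{k+1} = r_{k-1} − q_k·r_k inherits s_{k+1} = s_{k-1} − q_k·s_k, t_{k+1} = t_{k-1} − q_k·t_k, so r_k = a·s_k + b·t_k at every step:
  q = 2: r = 14, s = 1 − 2·0 = 1, t = 0 − 2·1 = -2  (check: 278·1 + 132·(-2) = 14)
  q = 9: r = 6, s = 0 − 9·1 = -9, t = 1 − 9·(-2) = 19  (check: 278·(-9) + 132·19 = 6)
  q = 2: r = 2, s = 1 − 2·(-9) = 19, t = -2 − 2·19 = -40  (check: 278·19 + 132·(-40) = 2)
The row with r = 2 (the gcd) gives the Bezout coefficients s = 19, t = -40.
Result: 278 · (19) + 132 · (-40) = 2.

gcd(278, 132) = 2; s = 19, t = -40 (check: 278·19 + 132·(-40) = 2).


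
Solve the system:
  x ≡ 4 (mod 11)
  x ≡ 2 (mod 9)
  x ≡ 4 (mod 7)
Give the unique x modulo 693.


Moduli 11, 9, 7 are pairwise coprime; by CRT there is a unique solution modulo M = 11 · 9 · 7 = 693.
Solve pairwise, accumulating the modulus:
  Start with x ≡ 4 (mod 11).
  Combine with x ≡ 2 (mod 9): since gcd(11, 9) = 1, we get a unique residue mod 99.
    Write x = 4 + 11·t and substitute into x ≡ 2 (mod 9): 11·t ≡ 2 − 4 = -2 (mod 9).
    Reduce coefficients mod 9: 2·t ≡ 7 (mod 9).
    The inverse of 2 mod 9 is 5 (since 2·5 = 10 = 1·9 + 1), so t ≡ 5·7 = 35 ≡ 8 (mod 9).
    Then x = 4 + 11·8 = 92, valid modulo lcm(11, 9) = 99: x ≡ 92 (mod 99).
  Combine with x ≡ 4 (mod 7): since gcd(99, 7) = 1, we get a unique residue mod 693.
    Write x = 92 + 99·t and substitute into x ≡ 4 (mod 7): 99·t ≡ 4 − 92 = -88 (mod 7).
    Reduce coefficients mod 7: 1·t ≡ 3 (mod 7).
    So t ≡ 3 (mod 7).
    Then x = 92 + 99·3 = 389, valid modulo lcm(99, 7) = 693: x ≡ 389 (mod 693).
Verify: 389 mod 11 = 4 ✓, 389 mod 9 = 2 ✓, 389 mod 7 = 4 ✓.

x ≡ 389 (mod 693).


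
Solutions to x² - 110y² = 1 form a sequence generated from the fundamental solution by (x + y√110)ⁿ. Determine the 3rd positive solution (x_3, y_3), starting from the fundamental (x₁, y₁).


Step 1: Find the fundamental solution (x₁, y₁) of x² - 110y² = 1.
  Expand √110 as a continued fraction. a₀ = ⌊√110⌋ = 10; iterate m_{k+1} = d_k·a_k − m_k, d_{k+1} = (110 − m_{k+1}²)/d_k, a_{k+1} = ⌊(a₀ + m_{k+1})/d_{k+1}⌋ (starting m₀ = 0, d₀ = 1), with convergents p_k = a_k·p_{k-1} + p_{k-2}, q_k = a_k·q_{k-1} + q_{k-2} (p₋₁ = 1, q₋₁ = 0):
  k = 0: a₀ = 10; p₀/q₀ = 10/1; p₀² − 110·q₀² = 100 − 110 = -10.
  k = 1: m = 10, d = 10, a = ⌊(10 + 10)/10⌋ = 2; p/q = (2·10 + 1)/(2·1 + 0) = 21/2; p² − 110·q² = 441 − 440 = 1.
  The first convergent with p² − 110·q² = 1 gives the fundamental solution (x₁, y₁) = (21, 2).
Step 2: Apply the recurrence (x_{n+1}, y_{n+1}) = (x₁x_n + 110y₁y_n, x₁y_n + y₁x_n) repeatedly.
  From (x_1, y_1) = (21, 2): x_2 = 21·21 + 110·2·2 = 881; y_2 = 21·2 + 2·21 = 84.
  From (x_2, y_2) = (881, 84): x_3 = 21·881 + 110·2·84 = 36981; y_3 = 21·84 + 2·881 = 3526.
Step 3: Verify x_3² - 110·y_3² = 1367594361 - 1367594360 = 1 (should be 1). ✓

(x_1, y_1) = (21, 2); (x_3, y_3) = (36981, 3526).


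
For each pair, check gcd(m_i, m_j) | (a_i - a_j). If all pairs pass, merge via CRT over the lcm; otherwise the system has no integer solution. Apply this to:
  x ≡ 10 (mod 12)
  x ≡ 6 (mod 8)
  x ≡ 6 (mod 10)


Moduli 12, 8, 10 are not pairwise coprime, so CRT works modulo lcm(m_i) when all pairwise compatibility conditions hold.
Pairwise compatibility: gcd(m_i, m_j) must divide a_i - a_j for every pair.
Merge one congruence at a time:
  Start: x ≡ 10 (mod 12).
  Combine with x ≡ 6 (mod 8): gcd(12, 8) = 4; 6 - 10 = -4, which IS divisible by 4, so compatible.
    Write x = 10 + 12·t and substitute into x ≡ 6 (mod 8): 12·t ≡ 6 − 10 = -4 (mod 8).
    Divide the congruence (and modulus) by g = 4: 3·t ≡ -1 (mod 2).
    Reduce coefficients mod 2: 1·t ≡ 1 (mod 2).
    So t ≡ 1 (mod 2).
    Then x = 10 + 12·1 = 22, valid modulo lcm(12, 8) = 24: x ≡ 22 (mod 24).
  Combine with x ≡ 6 (mod 10): gcd(24, 10) = 2; 6 - 22 = -16, which IS divisible by 2, so compatible.
    Write x = 22 + 24·t and substitute into x ≡ 6 (mod 10): 24·t ≡ 6 − 22 = -16 (mod 10).
    Divide the congruence (and modulus) by g = 2: 12·t ≡ -8 (mod 5).
    Reduce coefficients mod 5: 2·t ≡ 2 (mod 5).
    The inverse of 2 mod 5 is 3 (since 2·3 = 6 = 1·5 + 1), so t ≡ 3·2 = 6 ≡ 1 (mod 5).
    Then x = 22 + 24·1 = 46, valid modulo lcm(24, 10) = 120: x ≡ 46 (mod 120).
Verify: 46 mod 12 = 10, 46 mod 8 = 6, 46 mod 10 = 6.

x ≡ 46 (mod 120).


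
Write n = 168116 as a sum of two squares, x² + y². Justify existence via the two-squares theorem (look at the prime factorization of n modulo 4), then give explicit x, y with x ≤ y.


Step 1: Factor n = 168116 = 2^2 · 13 · 53 · 61.
Step 2: Check the mod-4 condition on each prime factor: 2 = 2 (special); 13 ≡ 1 (mod 4), exponent 1; 53 ≡ 1 (mod 4), exponent 1; 61 ≡ 1 (mod 4), exponent 1.
All primes ≡ 3 (mod 4) appear to even exponent (or don't appear), so by the two-squares theorem n IS expressible as a sum of two squares.
Step 3: Build a representation. Group n = k² · m with k = 2 and m = 13 · 53 · 61 = 42029 (a product of primes ≡ 1 (mod 4)); a representation of m scales to one of n via (k·x)² + (k·y)² = k²(x² + y²). Each prime p ≡ 1 (mod 4) is itself a sum of two squares; find a² by testing p − a² for a perfect square:
  13: 13 − 1² = 12, 13 − 2² = 9 = 3² ⇒ 13 = 2² + 3².
  53: 53 − 1² = 52, 53 − 2² = 49 = 7² ⇒ 53 = 2² + 7².
  61: 61 − 1² = 60, 61 − 2² = 57, 61 − 3² = 52, 61 − 4² = 45, 61 − 5² = 36 = 6² ⇒ 61 = 5² + 6².
  Combine using the Brahmagupta–Fibonacci identity (a² + b²)(c² + d²) = (ac − bd)² + (ad + bc)² = (ac + bd)² + (ad − bc)²:
  13 · 53 = 689: from (2² + 3²)(2² + 7²), take (2·2 − 3·7, 2·7 + 3·2) = (4 − 21, 14 + 6) = (-17, 20); dropping signs (only squares matter) gives (17, 20); check 17² + 20² = 289 + 400 = 689 ✓.
  689 · 61 = 42029: from (17² + 20²)(5² + 6²), take (17·5 − 20·6, 17·6 + 20·5) = (85 − 120, 102 + 100) = (-35, 202); dropping signs (only squares matter) gives (35, 202); check 35² + 202² = 1225 + 40804 = 42029 ✓.
  Scale by k = 2: (2·35, 2·202) = (70, 404).
Step 4: Order so x ≤ y and verify: 70² + 404² = 4900 + 163216 = 168116 = n. ✓

n = 168116 = 70² + 404² (one valid representation with x ≤ y).


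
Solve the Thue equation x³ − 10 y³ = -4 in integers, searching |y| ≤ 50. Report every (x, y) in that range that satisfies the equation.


The equation is x³ - 10y³ = -4. For fixed y, x³ = 10·y³ − 4, so a solution requires the RHS to be a perfect cube.
Strategy: iterate y from -50 to 50, compute RHS = 10·y³ − 4, and check whether it is a (positive or negative) perfect cube.
Check small values of y:
  y = 0: RHS = -4 is not a perfect cube.
  y = 1: RHS = 6 is not a perfect cube.
  y = -1: RHS = -14 is not a perfect cube.
  y = 2: RHS = 76 is not a perfect cube.
  y = -2: RHS = -84 is not a perfect cube.
  y = 3: RHS = 266 is not a perfect cube.
  y = -3: RHS = -274 is not a perfect cube.
Continuing the search up to |y| = 50 finds no solutions either.
No (x, y) in the scanned range satisfies the equation.

No integer solutions with |y| ≤ 50.


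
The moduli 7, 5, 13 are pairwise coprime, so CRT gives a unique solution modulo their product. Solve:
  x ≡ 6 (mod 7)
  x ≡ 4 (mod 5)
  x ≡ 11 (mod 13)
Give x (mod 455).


Moduli 7, 5, 13 are pairwise coprime; by CRT there is a unique solution modulo M = 7 · 5 · 13 = 455.
Solve pairwise, accumulating the modulus:
  Start with x ≡ 6 (mod 7).
  Combine with x ≡ 4 (mod 5): since gcd(7, 5) = 1, we get a unique residue mod 35.
    Write x = 6 + 7·t and substitute into x ≡ 4 (mod 5): 7·t ≡ 4 − 6 = -2 (mod 5).
    Reduce coefficients mod 5: 2·t ≡ 3 (mod 5).
    The inverse of 2 mod 5 is 3 (since 2·3 = 6 = 1·5 + 1), so t ≡ 3·3 = 9 ≡ 4 (mod 5).
    Then x = 6 + 7·4 = 34, valid modulo lcm(7, 5) = 35: x ≡ 34 (mod 35).
  Combine with x ≡ 11 (mod 13): since gcd(35, 13) = 1, we get a unique residue mod 455.
    Write x = 34 + 35·t and substitute into x ≡ 11 (mod 13): 35·t ≡ 11 − 34 = -23 (mod 13).
    Reduce coefficients mod 13: 9·t ≡ 3 (mod 13).
    The inverse of 9 mod 13 is 3 (since 9·3 = 27 = 2·13 + 1), so t ≡ 3·3 = 9 ≡ 9 (mod 13).
    Then x = 34 + 35·9 = 349, valid modulo lcm(35, 13) = 455: x ≡ 349 (mod 455).
Verify: 349 mod 7 = 6 ✓, 349 mod 5 = 4 ✓, 349 mod 13 = 11 ✓.

x ≡ 349 (mod 455).


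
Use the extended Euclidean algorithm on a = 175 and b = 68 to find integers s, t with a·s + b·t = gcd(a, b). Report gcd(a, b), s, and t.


Euclidean algorithm on (175, 68) — divide until remainder is 0:
  175 = 2 · 68 + 39
  68 = 1 · 39 + 29
  39 = 1 · 29 + 10
  29 = 2 · 10 + 9
  10 = 1 · 9 + 1
  9 = 9 · 1 + 0
gcd(175, 68) = 1.
Track Bezout coefficients alongside the remainders: start with r₀ = 175 = a·1 + b·0 (s = 1, t = 0) and r₁ = 68 = a·0 + b·1 (s = 0, t = 1); each new remainder r_{k+1} = r_{k-1} − q_k·r_k inherits s_{k+1} = s_{k-1} − q_k·s_k, t_{k+1} = t_{k-1} − q_k·t_k, so r_k = a·s_k + b·t_k at every step:
  q = 2: r = 39, s = 1 − 2·0 = 1, t = 0 − 2·1 = -2  (check: 175·1 + 68·(-2) = 39)
  q = 1: r = 29, s = 0 − 1·1 = -1, t = 1 − 1·(-2) = 3  (check: 175·(-1) + 68·3 = 29)
  q = 1: r = 10, s = 1 − 1·(-1) = 2, t = -2 − 1·3 = -5  (check: 175·2 + 68·(-5) = 10)
  q = 2: r = 9, s = -1 − 2·2 = -5, t = 3 − 2·(-5) = 13  (check: 175·(-5) + 68·13 = 9)
  q = 1: r = 1, s = 2 − 1·(-5) = 7, t = -5 − 1·13 = -18  (check: 175·7 + 68·(-18) = 1)
The row with r = 1 (the gcd) gives the Bezout coefficients s = 7, t = -18.
Result: 175 · (7) + 68 · (-18) = 1.

gcd(175, 68) = 1; s = 7, t = -18 (check: 175·7 + 68·(-18) = 1).
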